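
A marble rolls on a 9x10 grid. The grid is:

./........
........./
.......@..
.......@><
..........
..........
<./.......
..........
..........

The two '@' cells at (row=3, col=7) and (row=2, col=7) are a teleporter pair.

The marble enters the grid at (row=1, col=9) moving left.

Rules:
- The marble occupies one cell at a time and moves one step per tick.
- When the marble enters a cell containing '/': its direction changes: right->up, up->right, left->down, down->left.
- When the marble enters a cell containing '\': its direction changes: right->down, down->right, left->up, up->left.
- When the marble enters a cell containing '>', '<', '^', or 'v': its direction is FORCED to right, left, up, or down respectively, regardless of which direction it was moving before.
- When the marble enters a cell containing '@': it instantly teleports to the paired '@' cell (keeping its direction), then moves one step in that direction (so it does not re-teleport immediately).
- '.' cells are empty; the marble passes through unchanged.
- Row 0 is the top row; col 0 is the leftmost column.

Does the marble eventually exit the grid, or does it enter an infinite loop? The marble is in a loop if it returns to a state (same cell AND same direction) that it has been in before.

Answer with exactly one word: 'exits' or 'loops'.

Step 1: enter (1,9), '/' deflects left->down, move down to (2,9)
Step 2: enter (2,9), '.' pass, move down to (3,9)
Step 3: enter (3,9), '<' forces down->left, move left to (3,8)
Step 4: enter (3,8), '>' forces left->right, move right to (3,9)
Step 5: enter (3,9), '<' forces right->left, move left to (3,8)
Step 6: at (3,8) dir=left — LOOP DETECTED (seen before)

Answer: loops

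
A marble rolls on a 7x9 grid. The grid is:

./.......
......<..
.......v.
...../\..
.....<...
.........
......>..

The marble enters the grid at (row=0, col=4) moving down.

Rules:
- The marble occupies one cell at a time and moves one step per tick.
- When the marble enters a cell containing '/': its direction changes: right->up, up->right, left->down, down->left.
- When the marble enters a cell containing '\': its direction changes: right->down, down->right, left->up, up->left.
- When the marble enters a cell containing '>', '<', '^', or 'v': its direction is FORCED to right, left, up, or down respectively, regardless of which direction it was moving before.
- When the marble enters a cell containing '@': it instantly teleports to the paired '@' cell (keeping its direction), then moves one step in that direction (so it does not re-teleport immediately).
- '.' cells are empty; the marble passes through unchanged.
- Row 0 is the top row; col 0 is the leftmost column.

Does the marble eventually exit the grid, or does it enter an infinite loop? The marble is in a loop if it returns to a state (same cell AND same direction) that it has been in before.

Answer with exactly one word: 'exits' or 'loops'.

Answer: exits

Derivation:
Step 1: enter (0,4), '.' pass, move down to (1,4)
Step 2: enter (1,4), '.' pass, move down to (2,4)
Step 3: enter (2,4), '.' pass, move down to (3,4)
Step 4: enter (3,4), '.' pass, move down to (4,4)
Step 5: enter (4,4), '.' pass, move down to (5,4)
Step 6: enter (5,4), '.' pass, move down to (6,4)
Step 7: enter (6,4), '.' pass, move down to (7,4)
Step 8: at (7,4) — EXIT via bottom edge, pos 4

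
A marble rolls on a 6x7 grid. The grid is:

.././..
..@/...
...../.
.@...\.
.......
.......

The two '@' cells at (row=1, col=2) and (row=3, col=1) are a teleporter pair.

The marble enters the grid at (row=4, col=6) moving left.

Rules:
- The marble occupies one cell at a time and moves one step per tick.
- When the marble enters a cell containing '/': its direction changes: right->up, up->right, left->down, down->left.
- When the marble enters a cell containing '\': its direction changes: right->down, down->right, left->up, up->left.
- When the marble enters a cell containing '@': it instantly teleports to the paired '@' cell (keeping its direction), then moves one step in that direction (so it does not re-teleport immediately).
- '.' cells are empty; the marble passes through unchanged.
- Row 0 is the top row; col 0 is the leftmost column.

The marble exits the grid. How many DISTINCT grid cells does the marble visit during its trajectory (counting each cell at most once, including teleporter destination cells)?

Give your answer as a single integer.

Answer: 7

Derivation:
Step 1: enter (4,6), '.' pass, move left to (4,5)
Step 2: enter (4,5), '.' pass, move left to (4,4)
Step 3: enter (4,4), '.' pass, move left to (4,3)
Step 4: enter (4,3), '.' pass, move left to (4,2)
Step 5: enter (4,2), '.' pass, move left to (4,1)
Step 6: enter (4,1), '.' pass, move left to (4,0)
Step 7: enter (4,0), '.' pass, move left to (4,-1)
Step 8: at (4,-1) — EXIT via left edge, pos 4
Distinct cells visited: 7 (path length 7)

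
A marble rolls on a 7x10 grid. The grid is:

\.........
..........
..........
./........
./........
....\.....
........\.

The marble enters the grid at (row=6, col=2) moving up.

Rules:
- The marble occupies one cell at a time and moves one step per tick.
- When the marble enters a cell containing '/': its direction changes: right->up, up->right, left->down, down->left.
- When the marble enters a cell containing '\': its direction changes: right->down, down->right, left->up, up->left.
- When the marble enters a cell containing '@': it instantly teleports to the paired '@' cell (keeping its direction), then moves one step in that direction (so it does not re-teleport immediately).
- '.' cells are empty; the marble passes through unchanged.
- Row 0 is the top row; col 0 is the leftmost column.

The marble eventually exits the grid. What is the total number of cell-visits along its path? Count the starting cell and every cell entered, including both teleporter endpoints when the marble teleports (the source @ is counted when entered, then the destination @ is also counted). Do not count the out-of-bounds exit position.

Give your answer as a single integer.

Answer: 7

Derivation:
Step 1: enter (6,2), '.' pass, move up to (5,2)
Step 2: enter (5,2), '.' pass, move up to (4,2)
Step 3: enter (4,2), '.' pass, move up to (3,2)
Step 4: enter (3,2), '.' pass, move up to (2,2)
Step 5: enter (2,2), '.' pass, move up to (1,2)
Step 6: enter (1,2), '.' pass, move up to (0,2)
Step 7: enter (0,2), '.' pass, move up to (-1,2)
Step 8: at (-1,2) — EXIT via top edge, pos 2
Path length (cell visits): 7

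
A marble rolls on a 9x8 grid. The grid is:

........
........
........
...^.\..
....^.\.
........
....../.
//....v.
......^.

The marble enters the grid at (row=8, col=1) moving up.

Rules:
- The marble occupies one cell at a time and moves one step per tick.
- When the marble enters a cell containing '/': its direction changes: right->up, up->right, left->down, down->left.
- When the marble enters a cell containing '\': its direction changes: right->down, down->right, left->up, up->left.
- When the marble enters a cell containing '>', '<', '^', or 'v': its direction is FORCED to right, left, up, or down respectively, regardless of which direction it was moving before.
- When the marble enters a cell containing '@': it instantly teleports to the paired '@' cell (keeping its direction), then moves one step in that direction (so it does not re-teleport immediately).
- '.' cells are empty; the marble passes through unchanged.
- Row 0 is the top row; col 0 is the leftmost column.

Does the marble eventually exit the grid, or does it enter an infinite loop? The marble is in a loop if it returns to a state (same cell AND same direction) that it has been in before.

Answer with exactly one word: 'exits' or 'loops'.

Step 1: enter (8,1), '.' pass, move up to (7,1)
Step 2: enter (7,1), '/' deflects up->right, move right to (7,2)
Step 3: enter (7,2), '.' pass, move right to (7,3)
Step 4: enter (7,3), '.' pass, move right to (7,4)
Step 5: enter (7,4), '.' pass, move right to (7,5)
Step 6: enter (7,5), '.' pass, move right to (7,6)
Step 7: enter (7,6), 'v' forces right->down, move down to (8,6)
Step 8: enter (8,6), '^' forces down->up, move up to (7,6)
Step 9: enter (7,6), 'v' forces up->down, move down to (8,6)
Step 10: at (8,6) dir=down — LOOP DETECTED (seen before)

Answer: loops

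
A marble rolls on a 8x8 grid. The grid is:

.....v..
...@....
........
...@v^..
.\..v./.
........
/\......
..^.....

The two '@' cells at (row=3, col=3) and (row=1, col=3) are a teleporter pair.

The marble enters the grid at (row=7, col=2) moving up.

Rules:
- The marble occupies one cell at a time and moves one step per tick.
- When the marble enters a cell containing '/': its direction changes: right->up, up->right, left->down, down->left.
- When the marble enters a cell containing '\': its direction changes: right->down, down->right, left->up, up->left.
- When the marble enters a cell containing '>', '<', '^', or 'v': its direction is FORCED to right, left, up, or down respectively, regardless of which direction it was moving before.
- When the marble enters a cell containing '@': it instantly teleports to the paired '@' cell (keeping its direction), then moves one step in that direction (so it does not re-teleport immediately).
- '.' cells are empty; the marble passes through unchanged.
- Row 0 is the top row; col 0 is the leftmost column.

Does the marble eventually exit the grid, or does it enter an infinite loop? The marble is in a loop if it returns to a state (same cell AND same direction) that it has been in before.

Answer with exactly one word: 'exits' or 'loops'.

Answer: exits

Derivation:
Step 1: enter (7,2), '^' forces up->up, move up to (6,2)
Step 2: enter (6,2), '.' pass, move up to (5,2)
Step 3: enter (5,2), '.' pass, move up to (4,2)
Step 4: enter (4,2), '.' pass, move up to (3,2)
Step 5: enter (3,2), '.' pass, move up to (2,2)
Step 6: enter (2,2), '.' pass, move up to (1,2)
Step 7: enter (1,2), '.' pass, move up to (0,2)
Step 8: enter (0,2), '.' pass, move up to (-1,2)
Step 9: at (-1,2) — EXIT via top edge, pos 2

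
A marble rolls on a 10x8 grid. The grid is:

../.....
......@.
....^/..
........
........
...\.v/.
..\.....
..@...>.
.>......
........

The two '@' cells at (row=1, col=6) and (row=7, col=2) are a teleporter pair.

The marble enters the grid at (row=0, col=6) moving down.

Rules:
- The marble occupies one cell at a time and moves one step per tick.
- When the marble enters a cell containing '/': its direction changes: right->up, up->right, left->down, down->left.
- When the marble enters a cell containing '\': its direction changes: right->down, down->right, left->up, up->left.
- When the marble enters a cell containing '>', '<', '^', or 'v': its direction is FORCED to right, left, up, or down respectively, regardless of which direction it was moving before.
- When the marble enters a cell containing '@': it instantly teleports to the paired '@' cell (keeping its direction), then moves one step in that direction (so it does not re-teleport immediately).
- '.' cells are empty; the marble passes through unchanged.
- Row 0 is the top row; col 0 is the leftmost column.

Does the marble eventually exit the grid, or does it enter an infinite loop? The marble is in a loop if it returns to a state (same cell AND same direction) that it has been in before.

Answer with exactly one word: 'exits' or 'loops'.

Step 1: enter (0,6), '.' pass, move down to (1,6)
Step 2: enter (1,6), '@' teleport (1,6)->(7,2), also enter (7,2), move down to (8,2)
Step 3: enter (8,2), '.' pass, move down to (9,2)
Step 4: enter (9,2), '.' pass, move down to (10,2)
Step 5: at (10,2) — EXIT via bottom edge, pos 2

Answer: exits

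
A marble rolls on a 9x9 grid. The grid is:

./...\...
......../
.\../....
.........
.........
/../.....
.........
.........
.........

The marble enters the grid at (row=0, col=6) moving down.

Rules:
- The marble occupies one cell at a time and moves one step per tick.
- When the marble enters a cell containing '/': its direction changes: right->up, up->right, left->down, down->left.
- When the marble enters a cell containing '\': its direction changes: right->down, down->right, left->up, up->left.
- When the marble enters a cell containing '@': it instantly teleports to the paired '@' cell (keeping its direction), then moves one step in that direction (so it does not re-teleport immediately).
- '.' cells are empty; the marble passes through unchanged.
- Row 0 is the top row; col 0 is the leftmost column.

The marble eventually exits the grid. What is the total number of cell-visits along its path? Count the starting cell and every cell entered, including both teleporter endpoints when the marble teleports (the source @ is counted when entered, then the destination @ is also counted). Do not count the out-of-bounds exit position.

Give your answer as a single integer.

Step 1: enter (0,6), '.' pass, move down to (1,6)
Step 2: enter (1,6), '.' pass, move down to (2,6)
Step 3: enter (2,6), '.' pass, move down to (3,6)
Step 4: enter (3,6), '.' pass, move down to (4,6)
Step 5: enter (4,6), '.' pass, move down to (5,6)
Step 6: enter (5,6), '.' pass, move down to (6,6)
Step 7: enter (6,6), '.' pass, move down to (7,6)
Step 8: enter (7,6), '.' pass, move down to (8,6)
Step 9: enter (8,6), '.' pass, move down to (9,6)
Step 10: at (9,6) — EXIT via bottom edge, pos 6
Path length (cell visits): 9

Answer: 9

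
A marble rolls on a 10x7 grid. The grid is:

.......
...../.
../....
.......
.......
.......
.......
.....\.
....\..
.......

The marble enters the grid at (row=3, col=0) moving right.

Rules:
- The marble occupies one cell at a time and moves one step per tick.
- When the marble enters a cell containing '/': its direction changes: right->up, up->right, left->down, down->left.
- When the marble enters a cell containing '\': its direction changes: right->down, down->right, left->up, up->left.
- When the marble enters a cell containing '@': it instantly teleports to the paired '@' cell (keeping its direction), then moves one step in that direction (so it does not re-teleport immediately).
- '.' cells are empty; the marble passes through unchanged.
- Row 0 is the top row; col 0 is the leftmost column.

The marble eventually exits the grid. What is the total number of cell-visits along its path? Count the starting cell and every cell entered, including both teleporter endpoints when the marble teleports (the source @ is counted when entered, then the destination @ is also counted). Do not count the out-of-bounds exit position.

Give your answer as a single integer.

Step 1: enter (3,0), '.' pass, move right to (3,1)
Step 2: enter (3,1), '.' pass, move right to (3,2)
Step 3: enter (3,2), '.' pass, move right to (3,3)
Step 4: enter (3,3), '.' pass, move right to (3,4)
Step 5: enter (3,4), '.' pass, move right to (3,5)
Step 6: enter (3,5), '.' pass, move right to (3,6)
Step 7: enter (3,6), '.' pass, move right to (3,7)
Step 8: at (3,7) — EXIT via right edge, pos 3
Path length (cell visits): 7

Answer: 7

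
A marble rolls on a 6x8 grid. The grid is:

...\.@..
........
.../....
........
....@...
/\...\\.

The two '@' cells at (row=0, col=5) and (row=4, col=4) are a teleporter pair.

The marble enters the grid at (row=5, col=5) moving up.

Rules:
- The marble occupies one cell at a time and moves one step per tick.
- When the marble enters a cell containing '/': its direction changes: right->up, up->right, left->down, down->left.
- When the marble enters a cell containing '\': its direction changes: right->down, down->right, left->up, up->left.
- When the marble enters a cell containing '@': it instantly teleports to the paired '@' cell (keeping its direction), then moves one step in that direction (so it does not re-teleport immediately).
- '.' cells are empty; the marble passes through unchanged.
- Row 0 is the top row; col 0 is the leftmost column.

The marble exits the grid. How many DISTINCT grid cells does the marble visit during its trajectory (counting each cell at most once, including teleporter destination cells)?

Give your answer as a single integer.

Answer: 10

Derivation:
Step 1: enter (5,5), '\' deflects up->left, move left to (5,4)
Step 2: enter (5,4), '.' pass, move left to (5,3)
Step 3: enter (5,3), '.' pass, move left to (5,2)
Step 4: enter (5,2), '.' pass, move left to (5,1)
Step 5: enter (5,1), '\' deflects left->up, move up to (4,1)
Step 6: enter (4,1), '.' pass, move up to (3,1)
Step 7: enter (3,1), '.' pass, move up to (2,1)
Step 8: enter (2,1), '.' pass, move up to (1,1)
Step 9: enter (1,1), '.' pass, move up to (0,1)
Step 10: enter (0,1), '.' pass, move up to (-1,1)
Step 11: at (-1,1) — EXIT via top edge, pos 1
Distinct cells visited: 10 (path length 10)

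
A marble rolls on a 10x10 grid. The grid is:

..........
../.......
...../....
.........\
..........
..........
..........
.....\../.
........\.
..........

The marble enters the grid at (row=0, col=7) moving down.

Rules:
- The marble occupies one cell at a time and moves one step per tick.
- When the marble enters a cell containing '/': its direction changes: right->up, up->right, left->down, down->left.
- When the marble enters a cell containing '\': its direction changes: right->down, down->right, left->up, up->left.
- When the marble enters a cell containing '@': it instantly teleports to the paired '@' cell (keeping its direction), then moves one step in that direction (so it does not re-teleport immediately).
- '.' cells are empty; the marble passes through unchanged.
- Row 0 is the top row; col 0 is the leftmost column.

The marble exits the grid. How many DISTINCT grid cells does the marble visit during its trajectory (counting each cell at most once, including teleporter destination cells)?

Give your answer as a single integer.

Answer: 10

Derivation:
Step 1: enter (0,7), '.' pass, move down to (1,7)
Step 2: enter (1,7), '.' pass, move down to (2,7)
Step 3: enter (2,7), '.' pass, move down to (3,7)
Step 4: enter (3,7), '.' pass, move down to (4,7)
Step 5: enter (4,7), '.' pass, move down to (5,7)
Step 6: enter (5,7), '.' pass, move down to (6,7)
Step 7: enter (6,7), '.' pass, move down to (7,7)
Step 8: enter (7,7), '.' pass, move down to (8,7)
Step 9: enter (8,7), '.' pass, move down to (9,7)
Step 10: enter (9,7), '.' pass, move down to (10,7)
Step 11: at (10,7) — EXIT via bottom edge, pos 7
Distinct cells visited: 10 (path length 10)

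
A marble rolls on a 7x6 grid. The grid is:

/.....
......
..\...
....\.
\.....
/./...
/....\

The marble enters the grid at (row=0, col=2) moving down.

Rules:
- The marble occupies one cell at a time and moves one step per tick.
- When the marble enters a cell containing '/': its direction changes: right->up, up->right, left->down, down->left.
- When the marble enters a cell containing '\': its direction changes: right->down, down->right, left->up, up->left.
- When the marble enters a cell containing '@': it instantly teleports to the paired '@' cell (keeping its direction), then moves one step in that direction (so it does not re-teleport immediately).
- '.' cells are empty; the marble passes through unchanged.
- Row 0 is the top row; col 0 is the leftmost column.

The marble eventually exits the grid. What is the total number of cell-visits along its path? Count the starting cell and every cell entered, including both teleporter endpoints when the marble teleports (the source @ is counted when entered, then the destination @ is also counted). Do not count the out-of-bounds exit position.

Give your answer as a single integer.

Answer: 6

Derivation:
Step 1: enter (0,2), '.' pass, move down to (1,2)
Step 2: enter (1,2), '.' pass, move down to (2,2)
Step 3: enter (2,2), '\' deflects down->right, move right to (2,3)
Step 4: enter (2,3), '.' pass, move right to (2,4)
Step 5: enter (2,4), '.' pass, move right to (2,5)
Step 6: enter (2,5), '.' pass, move right to (2,6)
Step 7: at (2,6) — EXIT via right edge, pos 2
Path length (cell visits): 6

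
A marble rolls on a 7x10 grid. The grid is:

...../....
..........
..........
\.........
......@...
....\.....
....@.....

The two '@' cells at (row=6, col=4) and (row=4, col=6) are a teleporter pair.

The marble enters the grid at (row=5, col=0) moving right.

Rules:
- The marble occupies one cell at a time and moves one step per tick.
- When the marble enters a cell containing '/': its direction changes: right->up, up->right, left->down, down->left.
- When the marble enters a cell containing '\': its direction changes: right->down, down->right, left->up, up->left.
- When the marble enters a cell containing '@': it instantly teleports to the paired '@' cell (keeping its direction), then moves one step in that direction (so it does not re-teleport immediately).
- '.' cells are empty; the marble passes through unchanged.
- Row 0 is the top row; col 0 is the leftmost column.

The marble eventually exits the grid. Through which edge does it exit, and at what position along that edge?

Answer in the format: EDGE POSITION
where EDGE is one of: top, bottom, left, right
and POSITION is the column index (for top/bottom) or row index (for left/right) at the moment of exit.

Answer: bottom 6

Derivation:
Step 1: enter (5,0), '.' pass, move right to (5,1)
Step 2: enter (5,1), '.' pass, move right to (5,2)
Step 3: enter (5,2), '.' pass, move right to (5,3)
Step 4: enter (5,3), '.' pass, move right to (5,4)
Step 5: enter (5,4), '\' deflects right->down, move down to (6,4)
Step 6: enter (6,4), '@' teleport (6,4)->(4,6), also enter (4,6), move down to (5,6)
Step 7: enter (5,6), '.' pass, move down to (6,6)
Step 8: enter (6,6), '.' pass, move down to (7,6)
Step 9: at (7,6) — EXIT via bottom edge, pos 6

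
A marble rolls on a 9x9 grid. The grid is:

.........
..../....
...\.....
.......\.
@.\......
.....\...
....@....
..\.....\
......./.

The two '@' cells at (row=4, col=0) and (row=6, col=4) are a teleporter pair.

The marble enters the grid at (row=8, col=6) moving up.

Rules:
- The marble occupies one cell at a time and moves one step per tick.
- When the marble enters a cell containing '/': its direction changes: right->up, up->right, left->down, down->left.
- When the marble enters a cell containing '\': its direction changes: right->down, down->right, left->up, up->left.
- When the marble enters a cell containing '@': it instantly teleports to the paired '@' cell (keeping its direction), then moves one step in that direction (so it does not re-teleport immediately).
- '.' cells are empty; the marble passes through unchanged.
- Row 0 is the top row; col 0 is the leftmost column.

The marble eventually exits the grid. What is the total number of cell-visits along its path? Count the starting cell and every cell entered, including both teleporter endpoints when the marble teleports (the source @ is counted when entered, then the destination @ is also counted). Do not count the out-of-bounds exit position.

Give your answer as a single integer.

Step 1: enter (8,6), '.' pass, move up to (7,6)
Step 2: enter (7,6), '.' pass, move up to (6,6)
Step 3: enter (6,6), '.' pass, move up to (5,6)
Step 4: enter (5,6), '.' pass, move up to (4,6)
Step 5: enter (4,6), '.' pass, move up to (3,6)
Step 6: enter (3,6), '.' pass, move up to (2,6)
Step 7: enter (2,6), '.' pass, move up to (1,6)
Step 8: enter (1,6), '.' pass, move up to (0,6)
Step 9: enter (0,6), '.' pass, move up to (-1,6)
Step 10: at (-1,6) — EXIT via top edge, pos 6
Path length (cell visits): 9

Answer: 9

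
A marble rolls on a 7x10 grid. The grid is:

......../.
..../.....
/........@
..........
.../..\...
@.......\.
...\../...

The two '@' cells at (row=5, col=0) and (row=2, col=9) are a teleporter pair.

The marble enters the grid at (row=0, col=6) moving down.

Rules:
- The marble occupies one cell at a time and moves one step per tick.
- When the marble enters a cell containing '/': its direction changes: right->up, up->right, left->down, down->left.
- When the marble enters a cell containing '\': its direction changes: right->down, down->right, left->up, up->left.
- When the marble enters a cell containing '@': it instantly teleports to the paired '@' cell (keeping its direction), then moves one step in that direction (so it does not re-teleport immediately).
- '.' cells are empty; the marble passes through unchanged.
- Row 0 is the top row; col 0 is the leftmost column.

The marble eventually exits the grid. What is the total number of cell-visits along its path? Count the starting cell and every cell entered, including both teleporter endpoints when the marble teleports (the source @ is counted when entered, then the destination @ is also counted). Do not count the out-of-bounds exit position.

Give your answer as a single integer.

Step 1: enter (0,6), '.' pass, move down to (1,6)
Step 2: enter (1,6), '.' pass, move down to (2,6)
Step 3: enter (2,6), '.' pass, move down to (3,6)
Step 4: enter (3,6), '.' pass, move down to (4,6)
Step 5: enter (4,6), '\' deflects down->right, move right to (4,7)
Step 6: enter (4,7), '.' pass, move right to (4,8)
Step 7: enter (4,8), '.' pass, move right to (4,9)
Step 8: enter (4,9), '.' pass, move right to (4,10)
Step 9: at (4,10) — EXIT via right edge, pos 4
Path length (cell visits): 8

Answer: 8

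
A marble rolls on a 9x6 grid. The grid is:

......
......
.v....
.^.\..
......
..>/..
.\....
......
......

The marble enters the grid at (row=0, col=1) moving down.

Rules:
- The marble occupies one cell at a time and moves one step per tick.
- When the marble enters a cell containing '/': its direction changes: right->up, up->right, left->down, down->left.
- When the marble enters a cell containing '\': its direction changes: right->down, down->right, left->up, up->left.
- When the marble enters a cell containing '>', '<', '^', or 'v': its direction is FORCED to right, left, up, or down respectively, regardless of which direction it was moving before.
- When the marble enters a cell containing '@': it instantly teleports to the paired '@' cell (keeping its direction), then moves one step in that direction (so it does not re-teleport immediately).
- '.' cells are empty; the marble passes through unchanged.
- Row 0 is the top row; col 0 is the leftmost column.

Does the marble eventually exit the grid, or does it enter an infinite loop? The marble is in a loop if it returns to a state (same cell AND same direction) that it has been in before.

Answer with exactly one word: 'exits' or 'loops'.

Answer: loops

Derivation:
Step 1: enter (0,1), '.' pass, move down to (1,1)
Step 2: enter (1,1), '.' pass, move down to (2,1)
Step 3: enter (2,1), 'v' forces down->down, move down to (3,1)
Step 4: enter (3,1), '^' forces down->up, move up to (2,1)
Step 5: enter (2,1), 'v' forces up->down, move down to (3,1)
Step 6: at (3,1) dir=down — LOOP DETECTED (seen before)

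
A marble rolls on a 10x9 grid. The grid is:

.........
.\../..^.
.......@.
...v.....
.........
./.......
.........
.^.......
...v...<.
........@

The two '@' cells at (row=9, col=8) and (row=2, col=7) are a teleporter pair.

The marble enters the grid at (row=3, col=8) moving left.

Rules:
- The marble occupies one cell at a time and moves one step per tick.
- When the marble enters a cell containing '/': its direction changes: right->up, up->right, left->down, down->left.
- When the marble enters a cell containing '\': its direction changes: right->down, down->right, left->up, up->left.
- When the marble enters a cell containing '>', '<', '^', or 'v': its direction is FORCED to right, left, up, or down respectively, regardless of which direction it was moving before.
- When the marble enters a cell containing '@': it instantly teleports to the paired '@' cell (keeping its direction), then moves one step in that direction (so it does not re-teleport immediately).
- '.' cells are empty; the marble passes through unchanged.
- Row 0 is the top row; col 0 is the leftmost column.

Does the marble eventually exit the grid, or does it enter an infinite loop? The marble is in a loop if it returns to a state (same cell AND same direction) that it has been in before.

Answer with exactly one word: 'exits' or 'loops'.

Answer: exits

Derivation:
Step 1: enter (3,8), '.' pass, move left to (3,7)
Step 2: enter (3,7), '.' pass, move left to (3,6)
Step 3: enter (3,6), '.' pass, move left to (3,5)
Step 4: enter (3,5), '.' pass, move left to (3,4)
Step 5: enter (3,4), '.' pass, move left to (3,3)
Step 6: enter (3,3), 'v' forces left->down, move down to (4,3)
Step 7: enter (4,3), '.' pass, move down to (5,3)
Step 8: enter (5,3), '.' pass, move down to (6,3)
Step 9: enter (6,3), '.' pass, move down to (7,3)
Step 10: enter (7,3), '.' pass, move down to (8,3)
Step 11: enter (8,3), 'v' forces down->down, move down to (9,3)
Step 12: enter (9,3), '.' pass, move down to (10,3)
Step 13: at (10,3) — EXIT via bottom edge, pos 3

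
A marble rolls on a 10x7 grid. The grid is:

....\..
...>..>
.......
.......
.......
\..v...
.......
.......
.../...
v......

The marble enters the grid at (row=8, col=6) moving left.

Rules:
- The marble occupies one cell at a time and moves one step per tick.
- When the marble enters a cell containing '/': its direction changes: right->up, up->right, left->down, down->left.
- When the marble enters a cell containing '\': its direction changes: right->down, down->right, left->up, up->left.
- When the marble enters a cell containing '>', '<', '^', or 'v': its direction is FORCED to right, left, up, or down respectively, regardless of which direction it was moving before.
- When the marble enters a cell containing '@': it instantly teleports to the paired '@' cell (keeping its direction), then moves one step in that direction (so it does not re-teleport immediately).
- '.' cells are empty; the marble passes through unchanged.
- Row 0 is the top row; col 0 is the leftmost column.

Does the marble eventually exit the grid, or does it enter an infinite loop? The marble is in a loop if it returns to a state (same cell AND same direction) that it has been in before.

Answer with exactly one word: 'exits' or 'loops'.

Step 1: enter (8,6), '.' pass, move left to (8,5)
Step 2: enter (8,5), '.' pass, move left to (8,4)
Step 3: enter (8,4), '.' pass, move left to (8,3)
Step 4: enter (8,3), '/' deflects left->down, move down to (9,3)
Step 5: enter (9,3), '.' pass, move down to (10,3)
Step 6: at (10,3) — EXIT via bottom edge, pos 3

Answer: exits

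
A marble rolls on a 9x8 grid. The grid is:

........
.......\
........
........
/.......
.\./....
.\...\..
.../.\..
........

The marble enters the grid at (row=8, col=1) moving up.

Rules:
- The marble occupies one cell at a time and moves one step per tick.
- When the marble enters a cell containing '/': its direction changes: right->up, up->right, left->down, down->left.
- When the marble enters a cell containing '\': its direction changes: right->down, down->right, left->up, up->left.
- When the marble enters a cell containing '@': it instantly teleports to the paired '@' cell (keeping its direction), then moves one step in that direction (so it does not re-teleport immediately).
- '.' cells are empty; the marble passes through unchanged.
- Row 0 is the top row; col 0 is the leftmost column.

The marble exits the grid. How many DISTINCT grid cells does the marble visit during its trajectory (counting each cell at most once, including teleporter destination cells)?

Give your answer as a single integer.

Step 1: enter (8,1), '.' pass, move up to (7,1)
Step 2: enter (7,1), '.' pass, move up to (6,1)
Step 3: enter (6,1), '\' deflects up->left, move left to (6,0)
Step 4: enter (6,0), '.' pass, move left to (6,-1)
Step 5: at (6,-1) — EXIT via left edge, pos 6
Distinct cells visited: 4 (path length 4)

Answer: 4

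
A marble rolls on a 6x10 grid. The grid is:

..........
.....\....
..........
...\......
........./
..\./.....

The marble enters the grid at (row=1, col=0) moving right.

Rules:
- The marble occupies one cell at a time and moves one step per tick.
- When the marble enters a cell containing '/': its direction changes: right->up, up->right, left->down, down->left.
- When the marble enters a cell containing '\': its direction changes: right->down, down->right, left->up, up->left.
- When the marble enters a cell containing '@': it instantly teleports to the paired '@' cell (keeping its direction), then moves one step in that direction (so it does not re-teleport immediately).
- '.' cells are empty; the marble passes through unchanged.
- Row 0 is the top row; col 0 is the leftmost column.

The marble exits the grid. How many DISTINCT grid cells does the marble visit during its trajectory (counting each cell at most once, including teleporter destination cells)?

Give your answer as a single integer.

Step 1: enter (1,0), '.' pass, move right to (1,1)
Step 2: enter (1,1), '.' pass, move right to (1,2)
Step 3: enter (1,2), '.' pass, move right to (1,3)
Step 4: enter (1,3), '.' pass, move right to (1,4)
Step 5: enter (1,4), '.' pass, move right to (1,5)
Step 6: enter (1,5), '\' deflects right->down, move down to (2,5)
Step 7: enter (2,5), '.' pass, move down to (3,5)
Step 8: enter (3,5), '.' pass, move down to (4,5)
Step 9: enter (4,5), '.' pass, move down to (5,5)
Step 10: enter (5,5), '.' pass, move down to (6,5)
Step 11: at (6,5) — EXIT via bottom edge, pos 5
Distinct cells visited: 10 (path length 10)

Answer: 10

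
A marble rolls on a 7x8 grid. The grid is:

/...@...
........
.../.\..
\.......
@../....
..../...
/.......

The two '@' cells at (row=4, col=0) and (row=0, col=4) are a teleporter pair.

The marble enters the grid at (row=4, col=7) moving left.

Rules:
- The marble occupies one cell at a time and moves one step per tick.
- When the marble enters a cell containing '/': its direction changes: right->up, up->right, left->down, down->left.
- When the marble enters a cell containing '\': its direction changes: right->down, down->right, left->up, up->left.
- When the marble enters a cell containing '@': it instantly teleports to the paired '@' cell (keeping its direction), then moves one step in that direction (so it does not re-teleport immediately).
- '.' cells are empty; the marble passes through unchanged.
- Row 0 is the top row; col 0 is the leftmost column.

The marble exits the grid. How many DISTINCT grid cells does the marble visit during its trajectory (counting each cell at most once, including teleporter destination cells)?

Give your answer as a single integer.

Step 1: enter (4,7), '.' pass, move left to (4,6)
Step 2: enter (4,6), '.' pass, move left to (4,5)
Step 3: enter (4,5), '.' pass, move left to (4,4)
Step 4: enter (4,4), '.' pass, move left to (4,3)
Step 5: enter (4,3), '/' deflects left->down, move down to (5,3)
Step 6: enter (5,3), '.' pass, move down to (6,3)
Step 7: enter (6,3), '.' pass, move down to (7,3)
Step 8: at (7,3) — EXIT via bottom edge, pos 3
Distinct cells visited: 7 (path length 7)

Answer: 7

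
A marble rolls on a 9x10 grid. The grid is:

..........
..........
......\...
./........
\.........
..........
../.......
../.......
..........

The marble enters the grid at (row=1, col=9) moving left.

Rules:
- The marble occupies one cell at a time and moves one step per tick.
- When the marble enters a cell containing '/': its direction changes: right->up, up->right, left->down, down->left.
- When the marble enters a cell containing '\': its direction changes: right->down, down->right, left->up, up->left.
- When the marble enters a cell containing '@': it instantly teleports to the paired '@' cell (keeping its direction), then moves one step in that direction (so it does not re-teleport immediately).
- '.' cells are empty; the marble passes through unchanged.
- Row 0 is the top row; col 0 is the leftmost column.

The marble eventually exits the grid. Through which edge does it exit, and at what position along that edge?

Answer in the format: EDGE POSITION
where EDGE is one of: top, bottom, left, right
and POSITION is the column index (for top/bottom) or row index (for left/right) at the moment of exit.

Answer: left 1

Derivation:
Step 1: enter (1,9), '.' pass, move left to (1,8)
Step 2: enter (1,8), '.' pass, move left to (1,7)
Step 3: enter (1,7), '.' pass, move left to (1,6)
Step 4: enter (1,6), '.' pass, move left to (1,5)
Step 5: enter (1,5), '.' pass, move left to (1,4)
Step 6: enter (1,4), '.' pass, move left to (1,3)
Step 7: enter (1,3), '.' pass, move left to (1,2)
Step 8: enter (1,2), '.' pass, move left to (1,1)
Step 9: enter (1,1), '.' pass, move left to (1,0)
Step 10: enter (1,0), '.' pass, move left to (1,-1)
Step 11: at (1,-1) — EXIT via left edge, pos 1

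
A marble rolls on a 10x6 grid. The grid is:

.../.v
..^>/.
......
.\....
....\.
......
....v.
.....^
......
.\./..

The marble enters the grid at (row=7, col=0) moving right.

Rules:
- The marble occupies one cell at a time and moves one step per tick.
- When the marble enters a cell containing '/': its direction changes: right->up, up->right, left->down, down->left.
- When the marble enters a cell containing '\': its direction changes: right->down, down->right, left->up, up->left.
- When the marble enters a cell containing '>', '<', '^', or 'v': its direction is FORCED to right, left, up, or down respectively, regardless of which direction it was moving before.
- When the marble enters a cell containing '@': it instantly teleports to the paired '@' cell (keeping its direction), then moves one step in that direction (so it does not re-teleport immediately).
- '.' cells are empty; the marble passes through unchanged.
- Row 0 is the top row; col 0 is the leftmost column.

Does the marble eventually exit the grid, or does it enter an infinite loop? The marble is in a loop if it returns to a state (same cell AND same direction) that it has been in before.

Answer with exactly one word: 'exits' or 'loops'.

Answer: loops

Derivation:
Step 1: enter (7,0), '.' pass, move right to (7,1)
Step 2: enter (7,1), '.' pass, move right to (7,2)
Step 3: enter (7,2), '.' pass, move right to (7,3)
Step 4: enter (7,3), '.' pass, move right to (7,4)
Step 5: enter (7,4), '.' pass, move right to (7,5)
Step 6: enter (7,5), '^' forces right->up, move up to (6,5)
Step 7: enter (6,5), '.' pass, move up to (5,5)
Step 8: enter (5,5), '.' pass, move up to (4,5)
Step 9: enter (4,5), '.' pass, move up to (3,5)
Step 10: enter (3,5), '.' pass, move up to (2,5)
Step 11: enter (2,5), '.' pass, move up to (1,5)
Step 12: enter (1,5), '.' pass, move up to (0,5)
Step 13: enter (0,5), 'v' forces up->down, move down to (1,5)
Step 14: enter (1,5), '.' pass, move down to (2,5)
Step 15: enter (2,5), '.' pass, move down to (3,5)
Step 16: enter (3,5), '.' pass, move down to (4,5)
Step 17: enter (4,5), '.' pass, move down to (5,5)
Step 18: enter (5,5), '.' pass, move down to (6,5)
Step 19: enter (6,5), '.' pass, move down to (7,5)
Step 20: enter (7,5), '^' forces down->up, move up to (6,5)
Step 21: at (6,5) dir=up — LOOP DETECTED (seen before)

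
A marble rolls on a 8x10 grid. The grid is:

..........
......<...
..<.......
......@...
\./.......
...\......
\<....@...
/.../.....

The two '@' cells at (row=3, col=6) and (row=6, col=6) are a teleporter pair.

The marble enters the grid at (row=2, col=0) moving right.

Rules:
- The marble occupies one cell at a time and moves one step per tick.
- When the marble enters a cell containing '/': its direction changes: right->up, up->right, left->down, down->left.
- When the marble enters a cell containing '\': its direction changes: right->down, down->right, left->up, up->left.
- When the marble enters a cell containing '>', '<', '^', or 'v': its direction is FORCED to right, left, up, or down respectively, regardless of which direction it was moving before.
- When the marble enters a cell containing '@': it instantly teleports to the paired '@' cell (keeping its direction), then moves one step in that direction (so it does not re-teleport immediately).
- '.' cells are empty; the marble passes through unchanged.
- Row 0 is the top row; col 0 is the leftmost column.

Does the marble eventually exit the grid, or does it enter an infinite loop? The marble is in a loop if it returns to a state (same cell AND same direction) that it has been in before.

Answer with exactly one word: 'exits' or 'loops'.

Step 1: enter (2,0), '.' pass, move right to (2,1)
Step 2: enter (2,1), '.' pass, move right to (2,2)
Step 3: enter (2,2), '<' forces right->left, move left to (2,1)
Step 4: enter (2,1), '.' pass, move left to (2,0)
Step 5: enter (2,0), '.' pass, move left to (2,-1)
Step 6: at (2,-1) — EXIT via left edge, pos 2

Answer: exits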